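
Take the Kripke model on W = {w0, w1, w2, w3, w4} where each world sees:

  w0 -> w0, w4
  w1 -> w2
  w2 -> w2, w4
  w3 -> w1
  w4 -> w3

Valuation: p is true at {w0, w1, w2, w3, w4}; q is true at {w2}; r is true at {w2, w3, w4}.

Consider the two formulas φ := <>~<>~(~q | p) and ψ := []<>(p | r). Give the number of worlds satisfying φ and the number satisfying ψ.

For <>~<>~(~q | p):
w0: successors {w0, w4}; ~<>~(~q | p) there: w0:T, w4:T. ✓
w1: successors {w2}; ~<>~(~q | p) there: w2:T. ✓
w2: successors {w2, w4}; ~<>~(~q | p) there: w2:T, w4:T. ✓
w3: successors {w1}; ~<>~(~q | p) there: w1:T. ✓
w4: successors {w3}; ~<>~(~q | p) there: w3:T. ✓
— 5 worlds.
For []<>(p | r):
w0: successors {w0, w4}; <>(p | r) there: w0:T, w4:T. ✓
w1: successors {w2}; <>(p | r) there: w2:T. ✓
w2: successors {w2, w4}; <>(p | r) there: w2:T, w4:T. ✓
w3: successors {w1}; <>(p | r) there: w1:T. ✓
w4: successors {w3}; <>(p | r) there: w3:T. ✓
— 5 worlds.

5 and 5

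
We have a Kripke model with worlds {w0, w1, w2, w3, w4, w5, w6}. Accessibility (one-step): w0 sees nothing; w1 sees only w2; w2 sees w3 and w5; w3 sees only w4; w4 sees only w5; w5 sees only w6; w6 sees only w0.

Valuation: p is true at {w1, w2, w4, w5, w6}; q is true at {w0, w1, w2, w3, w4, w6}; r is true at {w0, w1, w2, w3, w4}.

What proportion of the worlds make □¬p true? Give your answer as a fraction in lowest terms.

2/7

w0: no successors, so □¬p holds vacuously. ✓
w1: successors {w2}; ¬p there: w2:F. ✗
w2: successors {w3, w5}; ¬p there: w3:T, w5:F. ✗
w3: successors {w4}; ¬p there: w4:F. ✗
w4: successors {w5}; ¬p there: w5:F. ✗
w5: successors {w6}; ¬p there: w6:F. ✗
w6: successors {w0}; ¬p there: w0:T. ✓
That's 2 of 7 worlds, so 2/7.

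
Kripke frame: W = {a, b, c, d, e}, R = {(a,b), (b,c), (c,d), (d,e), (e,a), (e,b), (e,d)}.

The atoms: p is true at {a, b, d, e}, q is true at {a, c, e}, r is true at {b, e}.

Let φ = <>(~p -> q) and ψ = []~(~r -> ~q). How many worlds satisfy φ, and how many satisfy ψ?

5 and 1

For <>(~p -> q):
a: successors {b}; ~p -> q there: b:T. ✓
b: successors {c}; ~p -> q there: c:T. ✓
c: successors {d}; ~p -> q there: d:T. ✓
d: successors {e}; ~p -> q there: e:T. ✓
e: successors {a, b, d}; ~p -> q there: a:T, b:T, d:T. ✓
— 5 worlds.
For []~(~r -> ~q):
a: successors {b}; ~(~r -> ~q) there: b:F. ✗
b: successors {c}; ~(~r -> ~q) there: c:T. ✓
c: successors {d}; ~(~r -> ~q) there: d:F. ✗
d: successors {e}; ~(~r -> ~q) there: e:F. ✗
e: successors {a, b, d}; ~(~r -> ~q) there: a:T, b:F, d:F. ✗
— 1 world.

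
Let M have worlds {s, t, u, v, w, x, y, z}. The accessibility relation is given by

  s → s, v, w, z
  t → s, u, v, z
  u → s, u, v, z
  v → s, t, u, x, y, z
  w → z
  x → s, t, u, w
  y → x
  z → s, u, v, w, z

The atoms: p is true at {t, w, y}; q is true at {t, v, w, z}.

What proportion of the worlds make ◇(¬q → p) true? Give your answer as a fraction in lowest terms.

s: successors {s, v, w, z}; ¬q → p there: s:F, v:T, w:T, z:T. ✓
t: successors {s, u, v, z}; ¬q → p there: s:F, u:F, v:T, z:T. ✓
u: successors {s, u, v, z}; ¬q → p there: s:F, u:F, v:T, z:T. ✓
v: successors {s, t, u, x, y, z}; ¬q → p there: s:F, t:T, u:F, x:F, y:T, z:T. ✓
w: successors {z}; ¬q → p there: z:T. ✓
x: successors {s, t, u, w}; ¬q → p there: s:F, t:T, u:F, w:T. ✓
y: successors {x}; ¬q → p there: x:F. ✗
z: successors {s, u, v, w, z}; ¬q → p there: s:F, u:F, v:T, w:T, z:T. ✓
That's 7 of 8 worlds, so 7/8.

7/8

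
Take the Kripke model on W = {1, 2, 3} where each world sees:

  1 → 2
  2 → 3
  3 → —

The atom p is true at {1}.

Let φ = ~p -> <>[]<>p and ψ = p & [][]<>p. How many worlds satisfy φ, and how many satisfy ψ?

For ~p -> <>[]<>p:
1: ~p is F, <>[]<>p is F. ✓
2: ~p is T, <>[]<>p is T. ✓
3: ~p is T, <>[]<>p is F. ✗
— 2 worlds.
For p & [][]<>p:
1: p is T, [][]<>p is F. ✗
2: p is F, [][]<>p is T. ✗
3: p is F, [][]<>p is T. ✗
— 0 worlds.

2 and 0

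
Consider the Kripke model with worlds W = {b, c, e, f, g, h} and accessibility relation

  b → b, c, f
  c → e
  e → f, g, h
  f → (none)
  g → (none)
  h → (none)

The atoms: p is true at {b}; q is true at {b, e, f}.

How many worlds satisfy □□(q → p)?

4

b: successors {b, c, f}; □(q → p) there: b:F, c:F, f:T. ✗
c: successors {e}; □(q → p) there: e:F. ✗
e: successors {f, g, h}; □(q → p) there: f:T, g:T, h:T. ✓
f: no successors, so □□(q → p) holds vacuously. ✓
g: no successors, so □□(q → p) holds vacuously. ✓
h: no successors, so □□(q → p) holds vacuously. ✓
Satisfying worlds: {e, f, g, h}.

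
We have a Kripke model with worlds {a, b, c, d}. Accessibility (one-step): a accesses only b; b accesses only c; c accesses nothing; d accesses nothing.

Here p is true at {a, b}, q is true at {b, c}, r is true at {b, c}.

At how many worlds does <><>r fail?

a: successors {b}; <>r there: b:T. ✓
b: successors {c}; <>r there: c:F. ✗
c: no successors, so <><>r fails. ✗
d: no successors, so <><>r fails. ✗
Satisfying worlds: {a}.
So <><>r fails at the other 3 worlds.

3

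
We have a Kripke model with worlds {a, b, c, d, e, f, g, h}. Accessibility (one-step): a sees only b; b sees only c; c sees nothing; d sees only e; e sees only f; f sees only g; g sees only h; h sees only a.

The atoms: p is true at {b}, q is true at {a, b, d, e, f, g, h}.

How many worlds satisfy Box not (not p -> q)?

2

a: successors {b}; not (not p -> q) there: b:F. ✗
b: successors {c}; not (not p -> q) there: c:T. ✓
c: no successors, so Box not (not p -> q) holds vacuously. ✓
d: successors {e}; not (not p -> q) there: e:F. ✗
e: successors {f}; not (not p -> q) there: f:F. ✗
f: successors {g}; not (not p -> q) there: g:F. ✗
g: successors {h}; not (not p -> q) there: h:F. ✗
h: successors {a}; not (not p -> q) there: a:F. ✗
Satisfying worlds: {b, c}.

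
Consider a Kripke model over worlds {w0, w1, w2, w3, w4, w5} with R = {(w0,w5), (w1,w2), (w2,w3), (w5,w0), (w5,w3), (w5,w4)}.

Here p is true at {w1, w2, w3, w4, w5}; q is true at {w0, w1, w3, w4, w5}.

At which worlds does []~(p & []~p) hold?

{w0, w1, w3, w4}

w0: successors {w5}; ~(p & []~p) there: w5:T. ✓
w1: successors {w2}; ~(p & []~p) there: w2:T. ✓
w2: successors {w3}; ~(p & []~p) there: w3:F. ✗
w3: no successors, so []~(p & []~p) holds vacuously. ✓
w4: no successors, so []~(p & []~p) holds vacuously. ✓
w5: successors {w0, w3, w4}; ~(p & []~p) there: w0:T, w3:F, w4:F. ✗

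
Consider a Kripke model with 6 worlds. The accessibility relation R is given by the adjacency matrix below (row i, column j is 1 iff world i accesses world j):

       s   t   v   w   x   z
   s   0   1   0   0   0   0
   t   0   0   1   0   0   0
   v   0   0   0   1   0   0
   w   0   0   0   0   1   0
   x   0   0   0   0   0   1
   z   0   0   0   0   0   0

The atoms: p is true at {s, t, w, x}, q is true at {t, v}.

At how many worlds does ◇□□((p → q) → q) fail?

2

s: successors {t}; □□((p → q) → q) there: t:T. ✓
t: successors {v}; □□((p → q) → q) there: v:T. ✓
v: successors {w}; □□((p → q) → q) there: w:F. ✗
w: successors {x}; □□((p → q) → q) there: x:T. ✓
x: successors {z}; □□((p → q) → q) there: z:T. ✓
z: no successors, so ◇□□((p → q) → q) fails. ✗
Satisfying worlds: {s, t, w, x}.
So ◇□□((p → q) → q) fails at the other 2 worlds.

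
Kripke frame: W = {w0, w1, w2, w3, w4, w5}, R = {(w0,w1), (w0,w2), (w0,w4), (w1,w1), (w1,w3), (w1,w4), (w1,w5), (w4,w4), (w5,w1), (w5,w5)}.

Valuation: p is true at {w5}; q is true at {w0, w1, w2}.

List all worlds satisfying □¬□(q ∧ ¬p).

w0: successors {w1, w2, w4}; ¬□(q ∧ ¬p) there: w1:T, w2:F, w4:T. ✗
w1: successors {w1, w3, w4, w5}; ¬□(q ∧ ¬p) there: w1:T, w3:F, w4:T, w5:T. ✗
w2: no successors, so □¬□(q ∧ ¬p) holds vacuously. ✓
w3: no successors, so □¬□(q ∧ ¬p) holds vacuously. ✓
w4: successors {w4}; ¬□(q ∧ ¬p) there: w4:T. ✓
w5: successors {w1, w5}; ¬□(q ∧ ¬p) there: w1:T, w5:T. ✓

{w2, w3, w4, w5}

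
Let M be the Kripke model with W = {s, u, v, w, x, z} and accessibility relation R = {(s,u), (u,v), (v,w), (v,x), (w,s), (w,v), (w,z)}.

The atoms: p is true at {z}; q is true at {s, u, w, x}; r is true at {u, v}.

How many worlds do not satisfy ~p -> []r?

2

s: ~p is T, []r is T. ✓
u: ~p is T, []r is T. ✓
v: ~p is T, []r is F. ✗
w: ~p is T, []r is F. ✗
x: ~p is T, []r is T. ✓
z: ~p is F, []r is T. ✓
Satisfying worlds: {s, u, x, z}.
So ~p -> []r fails at the other 2 worlds.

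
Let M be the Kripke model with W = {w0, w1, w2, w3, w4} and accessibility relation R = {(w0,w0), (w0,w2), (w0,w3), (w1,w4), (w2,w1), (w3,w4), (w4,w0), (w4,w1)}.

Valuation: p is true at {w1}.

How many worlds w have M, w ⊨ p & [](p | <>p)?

1

w0: p is F, [](p | <>p) is F. ✗
w1: p is T, [](p | <>p) is T. ✓
w2: p is F, [](p | <>p) is T. ✗
w3: p is F, [](p | <>p) is T. ✗
w4: p is F, [](p | <>p) is F. ✗
Satisfying worlds: {w1}.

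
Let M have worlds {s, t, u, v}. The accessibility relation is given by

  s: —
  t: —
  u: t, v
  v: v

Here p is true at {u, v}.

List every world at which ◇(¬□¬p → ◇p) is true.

{u, v}

s: no successors, so ◇(¬□¬p → ◇p) fails. ✗
t: no successors, so ◇(¬□¬p → ◇p) fails. ✗
u: successors {t, v}; ¬□¬p → ◇p there: t:T, v:T. ✓
v: successors {v}; ¬□¬p → ◇p there: v:T. ✓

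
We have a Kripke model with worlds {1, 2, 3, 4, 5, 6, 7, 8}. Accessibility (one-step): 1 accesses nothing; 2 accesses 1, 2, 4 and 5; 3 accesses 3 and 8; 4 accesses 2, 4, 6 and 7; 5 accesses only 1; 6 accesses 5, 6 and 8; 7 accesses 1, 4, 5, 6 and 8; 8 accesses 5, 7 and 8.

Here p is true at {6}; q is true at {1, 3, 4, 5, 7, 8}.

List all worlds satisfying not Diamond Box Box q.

{1, 4}

1: Diamond Box Box q is F. ✓
2: Diamond Box Box q is T. ✗
3: Diamond Box Box q is T. ✗
4: Diamond Box Box q is F. ✓
5: Diamond Box Box q is T. ✗
6: Diamond Box Box q is T. ✗
7: Diamond Box Box q is T. ✗
8: Diamond Box Box q is T. ✗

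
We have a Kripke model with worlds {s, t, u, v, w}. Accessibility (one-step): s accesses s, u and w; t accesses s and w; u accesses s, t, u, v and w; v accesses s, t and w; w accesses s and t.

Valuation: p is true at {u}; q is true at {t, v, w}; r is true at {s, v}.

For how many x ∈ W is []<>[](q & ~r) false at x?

s: successors {s, u, w}; <>[](q & ~r) there: s:F, u:F, w:F. ✗
t: successors {s, w}; <>[](q & ~r) there: s:F, w:F. ✗
u: successors {s, t, u, v, w}; <>[](q & ~r) there: s:F, t:F, u:F, v:F, w:F. ✗
v: successors {s, t, w}; <>[](q & ~r) there: s:F, t:F, w:F. ✗
w: successors {s, t}; <>[](q & ~r) there: s:F, t:F. ✗
Satisfying worlds: ∅.
So []<>[](q & ~r) fails at the other 5 worlds.

5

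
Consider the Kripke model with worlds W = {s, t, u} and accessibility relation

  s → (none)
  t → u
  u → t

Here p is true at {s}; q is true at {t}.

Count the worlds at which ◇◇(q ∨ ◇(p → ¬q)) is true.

2

s: no successors, so ◇◇(q ∨ ◇(p → ¬q)) fails. ✗
t: successors {u}; ◇(q ∨ ◇(p → ¬q)) there: u:T. ✓
u: successors {t}; ◇(q ∨ ◇(p → ¬q)) there: t:T. ✓
Satisfying worlds: {t, u}.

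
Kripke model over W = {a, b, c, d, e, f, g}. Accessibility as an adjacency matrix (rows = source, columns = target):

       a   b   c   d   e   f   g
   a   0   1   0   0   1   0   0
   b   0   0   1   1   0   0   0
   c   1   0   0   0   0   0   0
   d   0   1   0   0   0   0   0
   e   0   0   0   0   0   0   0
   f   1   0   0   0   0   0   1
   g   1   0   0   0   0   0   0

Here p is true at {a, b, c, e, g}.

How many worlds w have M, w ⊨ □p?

a: successors {b, e}; p there: b:T, e:T. ✓
b: successors {c, d}; p there: c:T, d:F. ✗
c: successors {a}; p there: a:T. ✓
d: successors {b}; p there: b:T. ✓
e: no successors, so □p holds vacuously. ✓
f: successors {a, g}; p there: a:T, g:T. ✓
g: successors {a}; p there: a:T. ✓
Satisfying worlds: {a, c, d, e, f, g}.

6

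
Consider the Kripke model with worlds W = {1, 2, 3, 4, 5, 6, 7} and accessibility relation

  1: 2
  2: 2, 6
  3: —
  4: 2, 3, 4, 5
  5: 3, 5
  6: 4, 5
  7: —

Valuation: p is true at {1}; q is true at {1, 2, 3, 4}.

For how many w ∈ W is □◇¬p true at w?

5

1: successors {2}; ◇¬p there: 2:T. ✓
2: successors {2, 6}; ◇¬p there: 2:T, 6:T. ✓
3: no successors, so □◇¬p holds vacuously. ✓
4: successors {2, 3, 4, 5}; ◇¬p there: 2:T, 3:F, 4:T, 5:T. ✗
5: successors {3, 5}; ◇¬p there: 3:F, 5:T. ✗
6: successors {4, 5}; ◇¬p there: 4:T, 5:T. ✓
7: no successors, so □◇¬p holds vacuously. ✓
Satisfying worlds: {1, 2, 3, 6, 7}.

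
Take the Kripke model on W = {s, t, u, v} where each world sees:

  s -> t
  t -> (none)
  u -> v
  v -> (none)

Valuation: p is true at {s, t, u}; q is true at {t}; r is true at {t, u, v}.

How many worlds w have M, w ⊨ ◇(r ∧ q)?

s: successors {t}; r ∧ q there: t:T. ✓
t: no successors, so ◇(r ∧ q) fails. ✗
u: successors {v}; r ∧ q there: v:F. ✗
v: no successors, so ◇(r ∧ q) fails. ✗
Satisfying worlds: {s}.

1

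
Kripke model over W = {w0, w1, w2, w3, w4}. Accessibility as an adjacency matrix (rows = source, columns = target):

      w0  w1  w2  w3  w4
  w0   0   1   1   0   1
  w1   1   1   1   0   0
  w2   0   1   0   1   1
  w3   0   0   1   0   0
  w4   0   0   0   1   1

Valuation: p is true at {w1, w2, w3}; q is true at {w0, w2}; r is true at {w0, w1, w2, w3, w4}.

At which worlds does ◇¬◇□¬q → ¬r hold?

w0: ◇¬◇□¬q is F, ¬r is F. ✓
w1: ◇¬◇□¬q is F, ¬r is F. ✓
w2: ◇¬◇□¬q is F, ¬r is F. ✓
w3: ◇¬◇□¬q is F, ¬r is F. ✓
w4: ◇¬◇□¬q is F, ¬r is F. ✓

{w0, w1, w2, w3, w4}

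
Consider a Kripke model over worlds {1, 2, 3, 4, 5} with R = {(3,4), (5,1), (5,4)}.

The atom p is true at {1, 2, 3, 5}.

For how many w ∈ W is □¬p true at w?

4

1: no successors, so □¬p holds vacuously. ✓
2: no successors, so □¬p holds vacuously. ✓
3: successors {4}; ¬p there: 4:T. ✓
4: no successors, so □¬p holds vacuously. ✓
5: successors {1, 4}; ¬p there: 1:F, 4:T. ✗
Satisfying worlds: {1, 2, 3, 4}.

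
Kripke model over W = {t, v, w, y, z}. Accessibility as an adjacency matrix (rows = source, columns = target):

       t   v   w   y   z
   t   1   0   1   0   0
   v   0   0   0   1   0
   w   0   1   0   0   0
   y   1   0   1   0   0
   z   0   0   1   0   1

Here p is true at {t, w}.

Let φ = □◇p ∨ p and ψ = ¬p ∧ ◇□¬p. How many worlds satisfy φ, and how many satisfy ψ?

3 and 2

For □◇p ∨ p:
t: □◇p is F, p is T. ✓
v: □◇p is T, p is F. ✓
w: □◇p is F, p is T. ✓
y: □◇p is F, p is F. ✗
z: □◇p is F, p is F. ✗
— 3 worlds.
For ¬p ∧ ◇□¬p:
t: ¬p is F, ◇□¬p is T. ✗
v: ¬p is T, ◇□¬p is F. ✗
w: ¬p is F, ◇□¬p is T. ✗
y: ¬p is T, ◇□¬p is T. ✓
z: ¬p is T, ◇□¬p is T. ✓
— 2 worlds.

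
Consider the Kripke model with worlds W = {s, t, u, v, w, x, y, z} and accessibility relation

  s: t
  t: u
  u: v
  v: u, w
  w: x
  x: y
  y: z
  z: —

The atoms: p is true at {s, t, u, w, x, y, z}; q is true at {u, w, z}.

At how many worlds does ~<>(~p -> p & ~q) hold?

s: <>(~p -> p & ~q) is T. ✗
t: <>(~p -> p & ~q) is T. ✗
u: <>(~p -> p & ~q) is F. ✓
v: <>(~p -> p & ~q) is T. ✗
w: <>(~p -> p & ~q) is T. ✗
x: <>(~p -> p & ~q) is T. ✗
y: <>(~p -> p & ~q) is T. ✗
z: <>(~p -> p & ~q) is F. ✓
Satisfying worlds: {u, z}.

2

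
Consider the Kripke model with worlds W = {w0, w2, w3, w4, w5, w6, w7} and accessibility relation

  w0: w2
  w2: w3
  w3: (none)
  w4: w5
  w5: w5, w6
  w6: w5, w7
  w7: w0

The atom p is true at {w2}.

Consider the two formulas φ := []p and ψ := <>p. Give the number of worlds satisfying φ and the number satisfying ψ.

2 and 1

For []p:
w0: successors {w2}; p there: w2:T. ✓
w2: successors {w3}; p there: w3:F. ✗
w3: no successors, so []p holds vacuously. ✓
w4: successors {w5}; p there: w5:F. ✗
w5: successors {w5, w6}; p there: w5:F, w6:F. ✗
w6: successors {w5, w7}; p there: w5:F, w7:F. ✗
w7: successors {w0}; p there: w0:F. ✗
— 2 worlds.
For <>p:
w0: successors {w2}; p there: w2:T. ✓
w2: successors {w3}; p there: w3:F. ✗
w3: no successors, so <>p fails. ✗
w4: successors {w5}; p there: w5:F. ✗
w5: successors {w5, w6}; p there: w5:F, w6:F. ✗
w6: successors {w5, w7}; p there: w5:F, w7:F. ✗
w7: successors {w0}; p there: w0:F. ✗
— 1 world.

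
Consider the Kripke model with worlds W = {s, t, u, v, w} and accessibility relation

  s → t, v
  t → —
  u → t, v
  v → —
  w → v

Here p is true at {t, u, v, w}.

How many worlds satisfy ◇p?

3

s: successors {t, v}; p there: t:T, v:T. ✓
t: no successors, so ◇p fails. ✗
u: successors {t, v}; p there: t:T, v:T. ✓
v: no successors, so ◇p fails. ✗
w: successors {v}; p there: v:T. ✓
Satisfying worlds: {s, u, w}.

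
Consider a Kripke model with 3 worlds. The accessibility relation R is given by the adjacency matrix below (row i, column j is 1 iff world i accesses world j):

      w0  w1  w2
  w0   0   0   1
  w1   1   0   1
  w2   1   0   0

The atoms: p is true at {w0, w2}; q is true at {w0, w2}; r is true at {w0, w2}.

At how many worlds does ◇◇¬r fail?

w0: successors {w2}; ◇¬r there: w2:F. ✗
w1: successors {w0, w2}; ◇¬r there: w0:F, w2:F. ✗
w2: successors {w0}; ◇¬r there: w0:F. ✗
Satisfying worlds: ∅.
So ◇◇¬r fails at the other 3 worlds.

3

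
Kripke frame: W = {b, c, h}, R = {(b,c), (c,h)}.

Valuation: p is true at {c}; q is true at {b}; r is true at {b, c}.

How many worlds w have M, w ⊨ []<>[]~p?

b: successors {c}; <>[]~p there: c:T. ✓
c: successors {h}; <>[]~p there: h:F. ✗
h: no successors, so []<>[]~p holds vacuously. ✓
Satisfying worlds: {b, h}.

2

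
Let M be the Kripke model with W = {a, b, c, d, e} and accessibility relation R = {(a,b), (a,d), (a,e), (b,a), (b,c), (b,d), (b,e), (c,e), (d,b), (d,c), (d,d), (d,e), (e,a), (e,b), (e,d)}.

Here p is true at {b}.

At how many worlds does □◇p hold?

a: successors {b, d, e}; ◇p there: b:F, d:T, e:T. ✗
b: successors {a, c, d, e}; ◇p there: a:T, c:F, d:T, e:T. ✗
c: successors {e}; ◇p there: e:T. ✓
d: successors {b, c, d, e}; ◇p there: b:F, c:F, d:T, e:T. ✗
e: successors {a, b, d}; ◇p there: a:T, b:F, d:T. ✗
Satisfying worlds: {c}.

1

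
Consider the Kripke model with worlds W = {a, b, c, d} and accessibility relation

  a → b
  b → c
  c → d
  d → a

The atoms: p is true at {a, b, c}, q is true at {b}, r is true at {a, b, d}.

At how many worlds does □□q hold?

1

a: successors {b}; □q there: b:F. ✗
b: successors {c}; □q there: c:F. ✗
c: successors {d}; □q there: d:F. ✗
d: successors {a}; □q there: a:T. ✓
Satisfying worlds: {d}.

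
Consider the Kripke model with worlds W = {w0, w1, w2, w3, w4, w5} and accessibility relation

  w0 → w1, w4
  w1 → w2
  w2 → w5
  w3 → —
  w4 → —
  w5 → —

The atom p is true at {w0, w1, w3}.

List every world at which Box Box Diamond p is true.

w0: successors {w1, w4}; Box Diamond p there: w1:F, w4:T. ✗
w1: successors {w2}; Box Diamond p there: w2:F. ✗
w2: successors {w5}; Box Diamond p there: w5:T. ✓
w3: no successors, so Box Box Diamond p holds vacuously. ✓
w4: no successors, so Box Box Diamond p holds vacuously. ✓
w5: no successors, so Box Box Diamond p holds vacuously. ✓

{w2, w3, w4, w5}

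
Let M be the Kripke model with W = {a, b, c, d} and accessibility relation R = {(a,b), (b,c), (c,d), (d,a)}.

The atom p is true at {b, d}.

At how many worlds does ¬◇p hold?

2

a: ◇p is T. ✗
b: ◇p is F. ✓
c: ◇p is T. ✗
d: ◇p is F. ✓
Satisfying worlds: {b, d}.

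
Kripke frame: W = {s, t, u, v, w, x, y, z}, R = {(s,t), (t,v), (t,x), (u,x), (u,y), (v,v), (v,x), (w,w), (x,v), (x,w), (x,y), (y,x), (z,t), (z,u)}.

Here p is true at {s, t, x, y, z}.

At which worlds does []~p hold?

s: successors {t}; ~p there: t:F. ✗
t: successors {v, x}; ~p there: v:T, x:F. ✗
u: successors {x, y}; ~p there: x:F, y:F. ✗
v: successors {v, x}; ~p there: v:T, x:F. ✗
w: successors {w}; ~p there: w:T. ✓
x: successors {v, w, y}; ~p there: v:T, w:T, y:F. ✗
y: successors {x}; ~p there: x:F. ✗
z: successors {t, u}; ~p there: t:F, u:T. ✗

{w}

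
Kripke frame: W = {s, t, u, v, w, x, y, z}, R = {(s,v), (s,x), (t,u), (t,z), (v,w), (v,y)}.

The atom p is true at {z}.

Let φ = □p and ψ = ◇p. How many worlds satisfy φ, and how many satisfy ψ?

5 and 1

For □p:
s: successors {v, x}; p there: v:F, x:F. ✗
t: successors {u, z}; p there: u:F, z:T. ✗
u: no successors, so □p holds vacuously. ✓
v: successors {w, y}; p there: w:F, y:F. ✗
w: no successors, so □p holds vacuously. ✓
x: no successors, so □p holds vacuously. ✓
y: no successors, so □p holds vacuously. ✓
z: no successors, so □p holds vacuously. ✓
— 5 worlds.
For ◇p:
s: successors {v, x}; p there: v:F, x:F. ✗
t: successors {u, z}; p there: u:F, z:T. ✓
u: no successors, so ◇p fails. ✗
v: successors {w, y}; p there: w:F, y:F. ✗
w: no successors, so ◇p fails. ✗
x: no successors, so ◇p fails. ✗
y: no successors, so ◇p fails. ✗
z: no successors, so ◇p fails. ✗
— 1 world.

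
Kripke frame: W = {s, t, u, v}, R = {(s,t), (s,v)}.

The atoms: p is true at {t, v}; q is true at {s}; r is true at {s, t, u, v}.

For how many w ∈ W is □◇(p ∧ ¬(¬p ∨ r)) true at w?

3

s: successors {t, v}; ◇(p ∧ ¬(¬p ∨ r)) there: t:F, v:F. ✗
t: no successors, so □◇(p ∧ ¬(¬p ∨ r)) holds vacuously. ✓
u: no successors, so □◇(p ∧ ¬(¬p ∨ r)) holds vacuously. ✓
v: no successors, so □◇(p ∧ ¬(¬p ∨ r)) holds vacuously. ✓
Satisfying worlds: {t, u, v}.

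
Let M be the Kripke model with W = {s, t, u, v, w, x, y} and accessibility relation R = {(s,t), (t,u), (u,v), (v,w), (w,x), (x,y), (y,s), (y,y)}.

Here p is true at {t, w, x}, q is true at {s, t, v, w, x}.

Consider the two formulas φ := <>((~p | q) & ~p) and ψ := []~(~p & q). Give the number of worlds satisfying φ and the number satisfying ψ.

4 and 5

For <>((~p | q) & ~p):
s: successors {t}; (~p | q) & ~p there: t:F. ✗
t: successors {u}; (~p | q) & ~p there: u:T. ✓
u: successors {v}; (~p | q) & ~p there: v:T. ✓
v: successors {w}; (~p | q) & ~p there: w:F. ✗
w: successors {x}; (~p | q) & ~p there: x:F. ✗
x: successors {y}; (~p | q) & ~p there: y:T. ✓
y: successors {s, y}; (~p | q) & ~p there: s:T, y:T. ✓
— 4 worlds.
For []~(~p & q):
s: successors {t}; ~(~p & q) there: t:T. ✓
t: successors {u}; ~(~p & q) there: u:T. ✓
u: successors {v}; ~(~p & q) there: v:F. ✗
v: successors {w}; ~(~p & q) there: w:T. ✓
w: successors {x}; ~(~p & q) there: x:T. ✓
x: successors {y}; ~(~p & q) there: y:T. ✓
y: successors {s, y}; ~(~p & q) there: s:F, y:T. ✗
— 5 worlds.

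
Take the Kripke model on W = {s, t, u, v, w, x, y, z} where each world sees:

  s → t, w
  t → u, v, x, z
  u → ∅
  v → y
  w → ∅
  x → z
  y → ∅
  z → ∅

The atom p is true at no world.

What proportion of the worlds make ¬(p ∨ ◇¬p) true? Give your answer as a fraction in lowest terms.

1/2

s: p ∨ ◇¬p is T. ✗
t: p ∨ ◇¬p is T. ✗
u: p ∨ ◇¬p is F. ✓
v: p ∨ ◇¬p is T. ✗
w: p ∨ ◇¬p is F. ✓
x: p ∨ ◇¬p is T. ✗
y: p ∨ ◇¬p is F. ✓
z: p ∨ ◇¬p is F. ✓
That's 4 of 8 worlds, so 4/8 = 1/2.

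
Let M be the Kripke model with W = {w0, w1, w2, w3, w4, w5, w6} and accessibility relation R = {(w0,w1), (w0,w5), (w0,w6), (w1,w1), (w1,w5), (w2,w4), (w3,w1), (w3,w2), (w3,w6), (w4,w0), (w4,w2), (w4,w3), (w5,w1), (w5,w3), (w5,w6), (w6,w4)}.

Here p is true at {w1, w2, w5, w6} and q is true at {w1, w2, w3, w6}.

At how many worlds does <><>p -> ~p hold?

w0: <><>p is T, ~p is T. ✓
w1: <><>p is T, ~p is F. ✗
w2: <><>p is T, ~p is F. ✗
w3: <><>p is T, ~p is T. ✓
w4: <><>p is T, ~p is T. ✓
w5: <><>p is T, ~p is F. ✗
w6: <><>p is T, ~p is F. ✗
Satisfying worlds: {w0, w3, w4}.

3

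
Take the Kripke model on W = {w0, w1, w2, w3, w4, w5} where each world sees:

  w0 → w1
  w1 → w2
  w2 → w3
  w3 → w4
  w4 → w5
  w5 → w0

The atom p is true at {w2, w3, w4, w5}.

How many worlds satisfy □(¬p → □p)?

w0: successors {w1}; ¬p → □p there: w1:T. ✓
w1: successors {w2}; ¬p → □p there: w2:T. ✓
w2: successors {w3}; ¬p → □p there: w3:T. ✓
w3: successors {w4}; ¬p → □p there: w4:T. ✓
w4: successors {w5}; ¬p → □p there: w5:T. ✓
w5: successors {w0}; ¬p → □p there: w0:F. ✗
Satisfying worlds: {w0, w1, w2, w3, w4}.

5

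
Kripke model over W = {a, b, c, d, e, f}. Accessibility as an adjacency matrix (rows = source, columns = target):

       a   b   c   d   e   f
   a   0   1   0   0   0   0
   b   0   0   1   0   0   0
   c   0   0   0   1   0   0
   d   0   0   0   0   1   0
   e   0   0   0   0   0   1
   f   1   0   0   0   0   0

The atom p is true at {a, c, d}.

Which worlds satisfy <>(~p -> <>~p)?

a: successors {b}; ~p -> <>~p there: b:F. ✗
b: successors {c}; ~p -> <>~p there: c:T. ✓
c: successors {d}; ~p -> <>~p there: d:T. ✓
d: successors {e}; ~p -> <>~p there: e:T. ✓
e: successors {f}; ~p -> <>~p there: f:F. ✗
f: successors {a}; ~p -> <>~p there: a:T. ✓

{b, c, d, f}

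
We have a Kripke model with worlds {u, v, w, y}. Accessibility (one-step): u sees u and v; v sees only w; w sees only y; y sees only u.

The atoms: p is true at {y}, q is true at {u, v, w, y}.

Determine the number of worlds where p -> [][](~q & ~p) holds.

3

u: p is F, [][](~q & ~p) is F. ✓
v: p is F, [][](~q & ~p) is F. ✓
w: p is F, [][](~q & ~p) is F. ✓
y: p is T, [][](~q & ~p) is F. ✗
Satisfying worlds: {u, v, w}.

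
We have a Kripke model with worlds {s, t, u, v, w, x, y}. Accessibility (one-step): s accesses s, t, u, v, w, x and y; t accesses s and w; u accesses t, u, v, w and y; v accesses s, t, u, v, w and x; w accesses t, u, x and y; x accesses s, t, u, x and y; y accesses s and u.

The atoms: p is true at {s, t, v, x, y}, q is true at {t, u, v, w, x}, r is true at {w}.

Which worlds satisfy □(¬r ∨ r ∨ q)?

{s, t, u, v, w, x, y}

s: successors {s, t, u, v, w, x, y}; ¬r ∨ r ∨ q there: s:T, t:T, u:T, v:T, w:T, x:T, y:T. ✓
t: successors {s, w}; ¬r ∨ r ∨ q there: s:T, w:T. ✓
u: successors {t, u, v, w, y}; ¬r ∨ r ∨ q there: t:T, u:T, v:T, w:T, y:T. ✓
v: successors {s, t, u, v, w, x}; ¬r ∨ r ∨ q there: s:T, t:T, u:T, v:T, w:T, x:T. ✓
w: successors {t, u, x, y}; ¬r ∨ r ∨ q there: t:T, u:T, x:T, y:T. ✓
x: successors {s, t, u, x, y}; ¬r ∨ r ∨ q there: s:T, t:T, u:T, x:T, y:T. ✓
y: successors {s, u}; ¬r ∨ r ∨ q there: s:T, u:T. ✓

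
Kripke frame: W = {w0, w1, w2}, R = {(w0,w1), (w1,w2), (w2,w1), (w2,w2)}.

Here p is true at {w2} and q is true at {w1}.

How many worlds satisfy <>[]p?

w0: successors {w1}; []p there: w1:T. ✓
w1: successors {w2}; []p there: w2:F. ✗
w2: successors {w1, w2}; []p there: w1:T, w2:F. ✓
Satisfying worlds: {w0, w2}.

2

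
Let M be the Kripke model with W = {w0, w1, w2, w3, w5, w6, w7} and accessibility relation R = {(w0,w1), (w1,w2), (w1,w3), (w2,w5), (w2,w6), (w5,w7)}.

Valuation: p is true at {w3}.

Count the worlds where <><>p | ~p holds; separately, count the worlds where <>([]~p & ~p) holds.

6 and 3

For <><>p | ~p:
w0: <><>p is T, ~p is T. ✓
w1: <><>p is F, ~p is T. ✓
w2: <><>p is F, ~p is T. ✓
w3: <><>p is F, ~p is F. ✗
w5: <><>p is F, ~p is T. ✓
w6: <><>p is F, ~p is T. ✓
w7: <><>p is F, ~p is T. ✓
— 6 worlds.
For <>([]~p & ~p):
w0: successors {w1}; []~p & ~p there: w1:F. ✗
w1: successors {w2, w3}; []~p & ~p there: w2:T, w3:F. ✓
w2: successors {w5, w6}; []~p & ~p there: w5:T, w6:T. ✓
w3: no successors, so <>([]~p & ~p) fails. ✗
w5: successors {w7}; []~p & ~p there: w7:T. ✓
w6: no successors, so <>([]~p & ~p) fails. ✗
w7: no successors, so <>([]~p & ~p) fails. ✗
— 3 worlds.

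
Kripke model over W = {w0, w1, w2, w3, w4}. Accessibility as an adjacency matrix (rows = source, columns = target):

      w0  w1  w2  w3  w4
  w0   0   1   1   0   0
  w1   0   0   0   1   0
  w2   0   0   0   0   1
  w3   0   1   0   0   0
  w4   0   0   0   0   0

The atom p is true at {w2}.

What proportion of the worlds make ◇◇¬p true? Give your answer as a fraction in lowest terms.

3/5

w0: successors {w1, w2}; ◇¬p there: w1:T, w2:T. ✓
w1: successors {w3}; ◇¬p there: w3:T. ✓
w2: successors {w4}; ◇¬p there: w4:F. ✗
w3: successors {w1}; ◇¬p there: w1:T. ✓
w4: no successors, so ◇◇¬p fails. ✗
That's 3 of 5 worlds, so 3/5.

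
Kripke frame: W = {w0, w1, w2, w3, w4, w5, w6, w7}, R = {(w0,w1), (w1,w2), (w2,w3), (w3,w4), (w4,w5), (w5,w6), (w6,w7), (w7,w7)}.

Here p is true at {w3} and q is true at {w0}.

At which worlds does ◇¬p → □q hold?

w0: ◇¬p is T, □q is F. ✗
w1: ◇¬p is T, □q is F. ✗
w2: ◇¬p is F, □q is F. ✓
w3: ◇¬p is T, □q is F. ✗
w4: ◇¬p is T, □q is F. ✗
w5: ◇¬p is T, □q is F. ✗
w6: ◇¬p is T, □q is F. ✗
w7: ◇¬p is T, □q is F. ✗

{w2}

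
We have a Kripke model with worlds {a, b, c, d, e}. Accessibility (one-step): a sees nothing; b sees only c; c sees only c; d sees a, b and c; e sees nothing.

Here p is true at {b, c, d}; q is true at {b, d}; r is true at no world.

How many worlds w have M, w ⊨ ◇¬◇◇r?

3

a: no successors, so ◇¬◇◇r fails. ✗
b: successors {c}; ¬◇◇r there: c:T. ✓
c: successors {c}; ¬◇◇r there: c:T. ✓
d: successors {a, b, c}; ¬◇◇r there: a:T, b:T, c:T. ✓
e: no successors, so ◇¬◇◇r fails. ✗
Satisfying worlds: {b, c, d}.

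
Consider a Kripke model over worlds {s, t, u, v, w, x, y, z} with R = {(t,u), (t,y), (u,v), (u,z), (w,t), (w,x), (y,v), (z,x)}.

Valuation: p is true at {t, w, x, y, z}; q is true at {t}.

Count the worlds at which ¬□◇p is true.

s: □◇p is T. ✗
t: □◇p is F. ✓
u: □◇p is F. ✓
v: □◇p is T. ✗
w: □◇p is F. ✓
x: □◇p is T. ✗
y: □◇p is F. ✓
z: □◇p is F. ✓
Satisfying worlds: {t, u, w, y, z}.

5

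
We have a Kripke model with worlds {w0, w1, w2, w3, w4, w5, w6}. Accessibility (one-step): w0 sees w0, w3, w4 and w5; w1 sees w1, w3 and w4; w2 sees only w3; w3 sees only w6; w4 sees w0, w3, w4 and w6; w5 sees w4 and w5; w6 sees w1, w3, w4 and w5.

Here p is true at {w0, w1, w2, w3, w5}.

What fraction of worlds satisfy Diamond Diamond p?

w0: successors {w0, w3, w4, w5}; Diamond p there: w0:T, w3:F, w4:T, w5:T. ✓
w1: successors {w1, w3, w4}; Diamond p there: w1:T, w3:F, w4:T. ✓
w2: successors {w3}; Diamond p there: w3:F. ✗
w3: successors {w6}; Diamond p there: w6:T. ✓
w4: successors {w0, w3, w4, w6}; Diamond p there: w0:T, w3:F, w4:T, w6:T. ✓
w5: successors {w4, w5}; Diamond p there: w4:T, w5:T. ✓
w6: successors {w1, w3, w4, w5}; Diamond p there: w1:T, w3:F, w4:T, w5:T. ✓
That's 6 of 7 worlds, so 6/7.

6/7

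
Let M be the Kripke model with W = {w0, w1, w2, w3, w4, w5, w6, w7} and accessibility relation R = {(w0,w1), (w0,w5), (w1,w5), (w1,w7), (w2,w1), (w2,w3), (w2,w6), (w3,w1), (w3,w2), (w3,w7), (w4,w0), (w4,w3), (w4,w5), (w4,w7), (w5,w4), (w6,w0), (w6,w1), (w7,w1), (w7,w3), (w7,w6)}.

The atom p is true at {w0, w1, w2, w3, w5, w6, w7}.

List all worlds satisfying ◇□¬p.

{w0, w1, w4}

w0: successors {w1, w5}; □¬p there: w1:F, w5:T. ✓
w1: successors {w5, w7}; □¬p there: w5:T, w7:F. ✓
w2: successors {w1, w3, w6}; □¬p there: w1:F, w3:F, w6:F. ✗
w3: successors {w1, w2, w7}; □¬p there: w1:F, w2:F, w7:F. ✗
w4: successors {w0, w3, w5, w7}; □¬p there: w0:F, w3:F, w5:T, w7:F. ✓
w5: successors {w4}; □¬p there: w4:F. ✗
w6: successors {w0, w1}; □¬p there: w0:F, w1:F. ✗
w7: successors {w1, w3, w6}; □¬p there: w1:F, w3:F, w6:F. ✗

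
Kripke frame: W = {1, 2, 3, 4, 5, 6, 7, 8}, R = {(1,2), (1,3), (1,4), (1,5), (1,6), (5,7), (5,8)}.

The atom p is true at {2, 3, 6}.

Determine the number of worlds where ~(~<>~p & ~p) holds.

1: ~<>~p & ~p is F. ✓
2: ~<>~p & ~p is F. ✓
3: ~<>~p & ~p is F. ✓
4: ~<>~p & ~p is T. ✗
5: ~<>~p & ~p is F. ✓
6: ~<>~p & ~p is F. ✓
7: ~<>~p & ~p is T. ✗
8: ~<>~p & ~p is T. ✗
Satisfying worlds: {1, 2, 3, 5, 6}.

5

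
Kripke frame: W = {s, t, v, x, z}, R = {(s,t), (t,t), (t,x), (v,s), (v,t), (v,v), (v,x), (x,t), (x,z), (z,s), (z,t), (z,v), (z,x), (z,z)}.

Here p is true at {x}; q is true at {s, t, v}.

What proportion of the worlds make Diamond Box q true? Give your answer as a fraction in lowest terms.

2/5

s: successors {t}; Box q there: t:F. ✗
t: successors {t, x}; Box q there: t:F, x:F. ✗
v: successors {s, t, v, x}; Box q there: s:T, t:F, v:F, x:F. ✓
x: successors {t, z}; Box q there: t:F, z:F. ✗
z: successors {s, t, v, x, z}; Box q there: s:T, t:F, v:F, x:F, z:F. ✓
That's 2 of 5 worlds, so 2/5.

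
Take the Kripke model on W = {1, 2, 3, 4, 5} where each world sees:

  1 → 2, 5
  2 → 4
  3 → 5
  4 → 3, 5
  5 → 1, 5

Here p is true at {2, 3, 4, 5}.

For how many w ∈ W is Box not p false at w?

1: successors {2, 5}; not p there: 2:F, 5:F. ✗
2: successors {4}; not p there: 4:F. ✗
3: successors {5}; not p there: 5:F. ✗
4: successors {3, 5}; not p there: 3:F, 5:F. ✗
5: successors {1, 5}; not p there: 1:T, 5:F. ✗
Satisfying worlds: ∅.
So Box not p fails at the other 5 worlds.

5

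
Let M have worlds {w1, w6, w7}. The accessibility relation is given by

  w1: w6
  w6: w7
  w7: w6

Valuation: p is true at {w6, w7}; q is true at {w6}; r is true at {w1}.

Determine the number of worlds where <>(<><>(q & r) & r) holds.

w1: successors {w6}; <><>(q & r) & r there: w6:F. ✗
w6: successors {w7}; <><>(q & r) & r there: w7:F. ✗
w7: successors {w6}; <><>(q & r) & r there: w6:F. ✗
Satisfying worlds: ∅.

0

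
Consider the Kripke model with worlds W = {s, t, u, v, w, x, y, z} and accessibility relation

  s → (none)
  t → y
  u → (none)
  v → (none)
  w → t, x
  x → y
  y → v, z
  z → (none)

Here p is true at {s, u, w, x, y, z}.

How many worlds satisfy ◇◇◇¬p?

1

s: no successors, so ◇◇◇¬p fails. ✗
t: successors {y}; ◇◇¬p there: y:F. ✗
u: no successors, so ◇◇◇¬p fails. ✗
v: no successors, so ◇◇◇¬p fails. ✗
w: successors {t, x}; ◇◇¬p there: t:T, x:T. ✓
x: successors {y}; ◇◇¬p there: y:F. ✗
y: successors {v, z}; ◇◇¬p there: v:F, z:F. ✗
z: no successors, so ◇◇◇¬p fails. ✗
Satisfying worlds: {w}.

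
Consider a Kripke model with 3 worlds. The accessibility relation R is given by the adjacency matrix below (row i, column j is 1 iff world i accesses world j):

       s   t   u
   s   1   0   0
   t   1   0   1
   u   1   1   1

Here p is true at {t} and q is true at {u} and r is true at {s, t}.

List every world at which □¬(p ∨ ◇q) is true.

s: successors {s}; ¬(p ∨ ◇q) there: s:T. ✓
t: successors {s, u}; ¬(p ∨ ◇q) there: s:T, u:F. ✗
u: successors {s, t, u}; ¬(p ∨ ◇q) there: s:T, t:F, u:F. ✗

{s}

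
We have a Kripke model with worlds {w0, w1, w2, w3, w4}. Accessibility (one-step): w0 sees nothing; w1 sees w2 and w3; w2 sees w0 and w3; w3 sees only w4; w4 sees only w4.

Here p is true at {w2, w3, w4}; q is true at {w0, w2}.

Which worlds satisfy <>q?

w0: no successors, so <>q fails. ✗
w1: successors {w2, w3}; q there: w2:T, w3:F. ✓
w2: successors {w0, w3}; q there: w0:T, w3:F. ✓
w3: successors {w4}; q there: w4:F. ✗
w4: successors {w4}; q there: w4:F. ✗

{w1, w2}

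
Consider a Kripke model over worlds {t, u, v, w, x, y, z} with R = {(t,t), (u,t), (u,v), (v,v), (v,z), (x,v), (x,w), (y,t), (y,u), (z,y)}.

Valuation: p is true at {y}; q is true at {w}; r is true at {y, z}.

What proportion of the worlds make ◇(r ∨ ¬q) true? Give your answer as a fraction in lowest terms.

6/7

t: successors {t}; r ∨ ¬q there: t:T. ✓
u: successors {t, v}; r ∨ ¬q there: t:T, v:T. ✓
v: successors {v, z}; r ∨ ¬q there: v:T, z:T. ✓
w: no successors, so ◇(r ∨ ¬q) fails. ✗
x: successors {v, w}; r ∨ ¬q there: v:T, w:F. ✓
y: successors {t, u}; r ∨ ¬q there: t:T, u:T. ✓
z: successors {y}; r ∨ ¬q there: y:T. ✓
That's 6 of 7 worlds, so 6/7.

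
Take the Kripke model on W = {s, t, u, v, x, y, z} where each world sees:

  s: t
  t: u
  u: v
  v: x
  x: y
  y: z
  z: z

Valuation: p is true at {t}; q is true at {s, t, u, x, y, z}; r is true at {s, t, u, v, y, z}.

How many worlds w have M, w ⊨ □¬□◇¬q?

s: successors {t}; ¬□◇¬q there: t:F. ✗
t: successors {u}; ¬□◇¬q there: u:T. ✓
u: successors {v}; ¬□◇¬q there: v:T. ✓
v: successors {x}; ¬□◇¬q there: x:T. ✓
x: successors {y}; ¬□◇¬q there: y:T. ✓
y: successors {z}; ¬□◇¬q there: z:T. ✓
z: successors {z}; ¬□◇¬q there: z:T. ✓
Satisfying worlds: {t, u, v, x, y, z}.

6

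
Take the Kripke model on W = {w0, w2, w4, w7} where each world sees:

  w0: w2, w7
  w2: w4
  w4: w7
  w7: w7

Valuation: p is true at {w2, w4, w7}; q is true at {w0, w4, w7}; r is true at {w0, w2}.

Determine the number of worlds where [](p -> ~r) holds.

3

w0: successors {w2, w7}; p -> ~r there: w2:F, w7:T. ✗
w2: successors {w4}; p -> ~r there: w4:T. ✓
w4: successors {w7}; p -> ~r there: w7:T. ✓
w7: successors {w7}; p -> ~r there: w7:T. ✓
Satisfying worlds: {w2, w4, w7}.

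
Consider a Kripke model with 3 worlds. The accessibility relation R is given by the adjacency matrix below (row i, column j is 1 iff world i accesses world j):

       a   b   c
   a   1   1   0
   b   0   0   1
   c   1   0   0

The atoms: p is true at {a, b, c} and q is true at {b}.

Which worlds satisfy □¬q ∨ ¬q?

{a, b, c}

a: □¬q is F, ¬q is T. ✓
b: □¬q is T, ¬q is F. ✓
c: □¬q is T, ¬q is T. ✓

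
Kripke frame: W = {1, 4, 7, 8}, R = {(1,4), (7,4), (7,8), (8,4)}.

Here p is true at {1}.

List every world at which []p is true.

1: successors {4}; p there: 4:F. ✗
4: no successors, so []p holds vacuously. ✓
7: successors {4, 8}; p there: 4:F, 8:F. ✗
8: successors {4}; p there: 4:F. ✗

{4}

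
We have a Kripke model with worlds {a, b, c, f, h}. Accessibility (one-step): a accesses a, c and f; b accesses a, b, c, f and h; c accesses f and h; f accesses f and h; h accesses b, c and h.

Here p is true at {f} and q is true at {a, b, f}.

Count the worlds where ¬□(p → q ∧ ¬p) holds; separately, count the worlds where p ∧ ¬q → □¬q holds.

For ¬□(p → q ∧ ¬p):
a: □(p → q ∧ ¬p) is F. ✓
b: □(p → q ∧ ¬p) is F. ✓
c: □(p → q ∧ ¬p) is F. ✓
f: □(p → q ∧ ¬p) is F. ✓
h: □(p → q ∧ ¬p) is T. ✗
— 4 worlds.
For p ∧ ¬q → □¬q:
a: p ∧ ¬q is F, □¬q is F. ✓
b: p ∧ ¬q is F, □¬q is F. ✓
c: p ∧ ¬q is F, □¬q is F. ✓
f: p ∧ ¬q is F, □¬q is F. ✓
h: p ∧ ¬q is F, □¬q is F. ✓
— 5 worlds.

4 and 5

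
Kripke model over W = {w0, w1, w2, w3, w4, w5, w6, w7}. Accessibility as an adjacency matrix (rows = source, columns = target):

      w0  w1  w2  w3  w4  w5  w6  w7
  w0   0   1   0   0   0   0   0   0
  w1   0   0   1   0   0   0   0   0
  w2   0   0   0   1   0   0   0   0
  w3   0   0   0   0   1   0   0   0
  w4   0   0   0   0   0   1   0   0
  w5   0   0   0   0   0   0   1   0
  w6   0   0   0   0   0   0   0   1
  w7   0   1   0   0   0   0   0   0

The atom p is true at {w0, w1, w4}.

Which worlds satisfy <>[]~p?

w0: successors {w1}; []~p there: w1:T. ✓
w1: successors {w2}; []~p there: w2:T. ✓
w2: successors {w3}; []~p there: w3:F. ✗
w3: successors {w4}; []~p there: w4:T. ✓
w4: successors {w5}; []~p there: w5:T. ✓
w5: successors {w6}; []~p there: w6:T. ✓
w6: successors {w7}; []~p there: w7:F. ✗
w7: successors {w1}; []~p there: w1:T. ✓

{w0, w1, w3, w4, w5, w7}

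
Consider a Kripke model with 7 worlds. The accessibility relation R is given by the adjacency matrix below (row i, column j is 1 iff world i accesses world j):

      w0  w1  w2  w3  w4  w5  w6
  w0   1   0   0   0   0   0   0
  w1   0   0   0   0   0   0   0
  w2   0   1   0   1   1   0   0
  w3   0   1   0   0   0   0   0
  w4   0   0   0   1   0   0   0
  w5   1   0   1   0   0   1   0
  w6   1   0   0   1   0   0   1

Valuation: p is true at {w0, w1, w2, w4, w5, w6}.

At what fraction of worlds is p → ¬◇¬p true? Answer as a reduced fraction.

4/7

w0: p is T, ¬◇¬p is T. ✓
w1: p is T, ¬◇¬p is T. ✓
w2: p is T, ¬◇¬p is F. ✗
w3: p is F, ¬◇¬p is T. ✓
w4: p is T, ¬◇¬p is F. ✗
w5: p is T, ¬◇¬p is T. ✓
w6: p is T, ¬◇¬p is F. ✗
That's 4 of 7 worlds, so 4/7.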